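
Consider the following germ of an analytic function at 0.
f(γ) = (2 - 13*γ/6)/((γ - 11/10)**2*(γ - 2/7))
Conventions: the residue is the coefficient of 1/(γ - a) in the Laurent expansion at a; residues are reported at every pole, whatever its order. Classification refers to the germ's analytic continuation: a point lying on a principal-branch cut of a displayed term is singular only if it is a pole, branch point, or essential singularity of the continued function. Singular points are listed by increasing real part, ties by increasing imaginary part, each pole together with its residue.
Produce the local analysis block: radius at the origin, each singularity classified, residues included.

Denominator factor (γ - 11/10)^2: pole of order 2 at 11/10, modulus 11/10.
Denominator factor (γ - 2/7): pole of order 1 at 2/7, modulus 2/7.
The radius of convergence is the smallest modulus among the singular points: 2/7.
At the order-1 pole 2/7 set g(γ) = (γ - (2/7))*f(γ) = (2 - 13*γ/6)/(γ - 11/10)**2.
Simple pole: residue = g(a) at a = 2/7, which is 20300/9747.
At the order-2 pole 11/10 set g(γ) = (γ - (11/10))^2*f(γ) = (2 - 13*γ/6)/(γ - 2/7).
Order-2 pole: residue = g'(a); g'(11/10) = -20300/9747, so the residue is -20300/9747.
List the singular points by increasing real part (a conjugate pair: the negative imaginary part first).

Radius of convergence at 0: 2/7.
At 2/7: a pole of order 1; residue 20300/9747.
At 11/10: a pole of order 2; residue -20300/9747.


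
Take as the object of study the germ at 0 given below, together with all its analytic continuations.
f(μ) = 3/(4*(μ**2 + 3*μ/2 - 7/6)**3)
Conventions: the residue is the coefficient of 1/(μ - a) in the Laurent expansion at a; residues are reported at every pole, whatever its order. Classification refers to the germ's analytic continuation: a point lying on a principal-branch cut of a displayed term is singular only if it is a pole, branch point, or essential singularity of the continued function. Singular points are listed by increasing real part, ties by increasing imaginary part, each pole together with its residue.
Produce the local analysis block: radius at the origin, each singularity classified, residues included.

Radius of convergence at 0: -3/4 + (1/12)*sqrt(249).
At -3/4 - (1/12)*sqrt(249): a pole of order 3; residue -(1296/571787)*sqrt(249).
At -3/4 + (1/12)*sqrt(249): a pole of order 3; residue (1296/571787)*sqrt(249).

Denominator factor (μ**2 + 3*μ/2 - 7/6)^3: discriminant 83/12, real irrational roots -3/4 + (1/12)*sqrt(249) and -3/4 - (1/12)*sqrt(249); poles of order 3, moduli -3/4 + (1/12)*sqrt(249) and 3/4 + (1/12)*sqrt(249).
The radius of convergence is the smallest modulus among the singular points: -3/4 + (1/12)*sqrt(249).
The factor μ**2 + 3*μ/2 - 7/6 splits as (μ - a)(μ - a') with a = -3/4 - (1/12)*sqrt(249), a' = -3/4 + (1/12)*sqrt(249). At the order-3 pole a set g(μ) = (μ - a)^3*f(μ) = [3/4] / (μ - a')^3.
Order-3 pole: residue = g''(a)/2; g''(-3/4 - (1/12)*sqrt(249)) = -(2592/571787)*sqrt(249), so the residue is -(1296/571787)*sqrt(249).
The factor μ**2 + 3*μ/2 - 7/6 splits as (μ - a)(μ - a') with a = -3/4 + (1/12)*sqrt(249), a' = -3/4 - (1/12)*sqrt(249). At the order-3 pole a set g(μ) = (μ - a)^3*f(μ) = [3/4] / (μ - a')^3.
Order-3 pole: residue = g''(a)/2; g''(-3/4 + (1/12)*sqrt(249)) = (2592/571787)*sqrt(249), so the residue is (1296/571787)*sqrt(249).
List the singular points by increasing real part (a conjugate pair: the negative imaginary part first).


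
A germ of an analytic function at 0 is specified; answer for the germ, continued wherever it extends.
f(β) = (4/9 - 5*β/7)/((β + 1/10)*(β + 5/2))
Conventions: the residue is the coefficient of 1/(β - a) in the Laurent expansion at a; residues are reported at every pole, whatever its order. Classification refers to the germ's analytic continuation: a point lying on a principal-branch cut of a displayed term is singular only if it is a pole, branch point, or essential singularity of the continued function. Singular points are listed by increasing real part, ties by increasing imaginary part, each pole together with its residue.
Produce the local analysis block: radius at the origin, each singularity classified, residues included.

Denominator factor (β + 5/2): pole of order 1 at -5/2, modulus 5/2.
Denominator factor (β + 1/10): pole of order 1 at -1/10, modulus 1/10.
The radius of convergence is the smallest modulus among the singular points: 1/10.
At the order-1 pole -5/2 set g(β) = (β - (-5/2))*f(β) = (4/9 - 5*β/7)/(β + 1/10).
Simple pole: residue = g(a) at a = -5/2, which is -1405/1512.
At the order-1 pole -1/10 set g(β) = (β - (-1/10))*f(β) = (4/9 - 5*β/7)/(β + 5/2).
Simple pole: residue = g(a) at a = -1/10, which is 325/1512.
List the singular points by increasing real part (a conjugate pair: the negative imaginary part first).

Radius of convergence at 0: 1/10.
At -5/2: a pole of order 1; residue -1405/1512.
At -1/10: a pole of order 1; residue 325/1512.


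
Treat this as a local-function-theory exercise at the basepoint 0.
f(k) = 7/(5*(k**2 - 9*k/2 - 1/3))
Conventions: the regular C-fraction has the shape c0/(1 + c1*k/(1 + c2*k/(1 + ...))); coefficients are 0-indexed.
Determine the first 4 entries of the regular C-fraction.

The regular C-fraction coefficients are [-21/5, 27/2, 2/9, -2/9].

Taylor coefficients (expand at 0): a_0 = -21/5, a_1 = 567/10, a_2 = -15561/20, a_3 = 426951/40.
c0 = a_0 = -21/5. Peel one level at a time: if S = 1 + c*k/S' with S'(0) = 1, then c is the k-coefficient of S and S' = c*k/(S - 1).
S_1 = c0/f = 1 + (27/2)*k + (-3)*k^2 + ...; c1 = 27/2.
S_2 = c1*k/(S_1 - 1) = 1 + (2/9)*k + (4/81)*k^2 + ...; c2 = 2/9.
S_3 = c2*k/(S_2 - 1) = 1 + (-2/9)*k + ...; c3 = -2/9.


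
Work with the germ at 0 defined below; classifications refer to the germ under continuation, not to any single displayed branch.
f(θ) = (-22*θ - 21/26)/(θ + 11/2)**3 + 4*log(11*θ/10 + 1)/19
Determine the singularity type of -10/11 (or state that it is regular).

The point is a logarithmic branch point.

The term (4/19)*log(1 - θ/(-10/11)) has argument 1 - -10/11/(-10/11) = 0 at -10/11: a logarithmic (infinitely-sheeted) branch point; the remaining terms are analytic or single-valued there.


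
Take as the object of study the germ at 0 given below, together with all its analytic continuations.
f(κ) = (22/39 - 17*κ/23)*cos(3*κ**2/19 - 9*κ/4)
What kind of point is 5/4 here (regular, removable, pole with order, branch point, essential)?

The point is a regular point.

There is no denominator, hence no pole anywhere.
The factor cos(3*κ**2/19 - 9*κ/4) is entire.
So the germ continues analytically to 5/4.


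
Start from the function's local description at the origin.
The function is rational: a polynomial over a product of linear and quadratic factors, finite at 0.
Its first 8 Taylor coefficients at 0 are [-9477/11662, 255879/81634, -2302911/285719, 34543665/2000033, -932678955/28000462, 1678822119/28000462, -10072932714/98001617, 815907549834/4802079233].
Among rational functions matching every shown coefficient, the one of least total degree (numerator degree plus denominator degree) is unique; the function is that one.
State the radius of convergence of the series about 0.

The radius of convergence is 7/9.

No rational of total degree below 3 reproduces all 8 coefficients; solving the [0/3] Pade equations on them gives f(y) = -13/(34*(y + 7/9)**3), whose expansion matches every shown term.
Denominator factor (y + 7/9)^3: pole of order 3 at -7/9, modulus 7/9.
The radius of convergence is the smallest modulus among the singular points: 7/9.


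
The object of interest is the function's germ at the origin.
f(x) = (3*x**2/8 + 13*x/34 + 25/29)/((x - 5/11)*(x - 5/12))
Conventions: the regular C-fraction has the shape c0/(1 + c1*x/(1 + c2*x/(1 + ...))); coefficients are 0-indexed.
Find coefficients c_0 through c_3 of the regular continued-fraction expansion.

The regular C-fraction coefficients are [132/29, -4287/850, 3411141/2429300, -8256977503/6499360652].

Taylor coefficients (expand at 0): a_0 = 132/29, a_1 = 282942/12325, a_2 = 10297287/123250, a_3 = 162140913/616250.
c0 = a_0 = 132/29. Peel one level at a time: if S = 1 + c*x/S' with S'(0) = 1, then c is the x-coefficient of S and S' = c*x/(S - 1).
S_1 = c0/f = 1 + (-4287/850)*x + (10233423/1445000)*x^2 + ...; c1 = -4287/850.
S_2 = c1*x/(S_1 - 1) = 1 + (3411141/2429300)*x + (1457113677/816816400)*x^2 + ...; c2 = 3411141/2429300.
S_3 = c2*x/(S_2 - 1) = 1 + (-8256977503/6499360652)*x + ...; c3 = -8256977503/6499360652.


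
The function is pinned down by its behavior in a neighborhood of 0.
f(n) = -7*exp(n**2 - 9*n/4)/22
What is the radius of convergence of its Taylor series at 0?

The factor exp(n**2 - 9*n/4) is entire and contributes no finite singular point.
The polynomial part has no poles.
No finite singular points: the Taylor series at 0 converges everywhere.

The radius of convergence is infinite.


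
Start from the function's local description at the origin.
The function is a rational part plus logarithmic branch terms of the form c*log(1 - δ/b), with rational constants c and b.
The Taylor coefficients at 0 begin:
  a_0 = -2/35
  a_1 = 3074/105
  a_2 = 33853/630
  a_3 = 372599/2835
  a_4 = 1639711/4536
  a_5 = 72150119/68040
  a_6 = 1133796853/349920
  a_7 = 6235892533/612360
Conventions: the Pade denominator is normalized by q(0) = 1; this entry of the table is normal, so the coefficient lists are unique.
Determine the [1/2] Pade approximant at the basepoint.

Taylor coefficients needed (read off): a_0 = -2/35, a_1 = 3074/105, a_2 = 33853/630, a_3 = 372599/2835.
Write the denominator as Q(δ) = 1 + q1*δ + q2*δ^2. Requiring Q*f - P = O(δ^4) with deg P <= 1 kills the coefficients of δ^2..δ^3 in Q*f:
  δ^2: a_2 + q1*a_1 + q2*a_0 = 0, i.e. 33853/630 + (3074/105)*q1 + (-2/35)*q2 = 0.
  δ^3: a_3 + q1*a_2 + q2*a_1 = 0, i.e. 372599/2835 + (33853/630)*q1 + (3074/105)*q2 = 0.
Solving this linear system: q1 = -156841381/85349961, q2 = -1143400477/1024199532.
The numerator is Q*f truncated at degree 1: P0 = a_0 = -2/35; P1 = a_1 + q1*a_0 = 2507684080/85349961.

The Pade approximant has numerator coefficients [-2/35, 2507684080/85349961]; denominator coefficients [1, -156841381/85349961, -1143400477/1024199532].


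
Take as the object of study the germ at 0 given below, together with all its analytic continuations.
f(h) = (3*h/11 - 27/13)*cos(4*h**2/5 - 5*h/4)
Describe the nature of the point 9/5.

The point is a regular point.

There is no denominator, hence no pole anywhere.
The factor cos(4*h**2/5 - 5*h/4) is entire.
So the germ continues analytically to 9/5.


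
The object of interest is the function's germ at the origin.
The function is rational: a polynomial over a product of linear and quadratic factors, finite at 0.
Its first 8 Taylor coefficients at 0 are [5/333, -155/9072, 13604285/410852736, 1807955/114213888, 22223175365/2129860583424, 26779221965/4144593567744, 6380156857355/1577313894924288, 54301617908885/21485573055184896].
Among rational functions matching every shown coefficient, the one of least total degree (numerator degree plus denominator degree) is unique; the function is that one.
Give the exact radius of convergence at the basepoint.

No rational of total degree below 4 reproduces all 8 coefficients; solving the [2/2] Pade equations on them gives f(σ) = (-10*σ**2/17 + 5*σ/14 - 8/37)/((σ - 8/5)*(σ + 9)), whose expansion matches every shown term.
Denominator factor (σ + 9): pole of order 1 at -9, modulus 9.
Denominator factor (σ - 8/5): pole of order 1 at 8/5, modulus 8/5.
The radius of convergence is the smallest modulus among the singular points: 8/5.

The radius of convergence is 8/5.


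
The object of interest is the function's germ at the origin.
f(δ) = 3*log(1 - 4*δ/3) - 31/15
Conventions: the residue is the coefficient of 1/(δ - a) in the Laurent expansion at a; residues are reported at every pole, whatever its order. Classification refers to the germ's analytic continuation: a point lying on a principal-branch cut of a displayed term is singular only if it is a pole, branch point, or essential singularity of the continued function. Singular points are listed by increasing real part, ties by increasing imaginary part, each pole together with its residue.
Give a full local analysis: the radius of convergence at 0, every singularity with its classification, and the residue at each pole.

Branch term (3)*log(1 - δ/(3/4)): its argument vanishes at δ = 3/4, a logarithmic branch point, modulus 3/4.
The radius of convergence is the smallest modulus among the singular points: 3/4.

Radius of convergence at 0: 3/4.
At 3/4: a logarithmic branch point.


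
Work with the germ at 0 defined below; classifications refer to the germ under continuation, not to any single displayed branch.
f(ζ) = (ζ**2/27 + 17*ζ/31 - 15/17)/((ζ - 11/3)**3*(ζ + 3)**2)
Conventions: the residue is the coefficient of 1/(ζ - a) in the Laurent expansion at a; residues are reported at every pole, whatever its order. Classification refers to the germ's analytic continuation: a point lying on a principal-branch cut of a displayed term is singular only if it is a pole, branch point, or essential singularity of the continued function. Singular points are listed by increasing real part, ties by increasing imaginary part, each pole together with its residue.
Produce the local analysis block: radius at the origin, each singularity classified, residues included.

Radius of convergence at 0: 3.
At -3: a pole of order 2; residue 188169/84320000.
At 11/3: a pole of order 3; residue -188169/84320000.

Denominator factor (ζ - 11/3)^3: pole of order 3 at 11/3, modulus 11/3.
Denominator factor (ζ + 3)^2: pole of order 2 at -3, modulus 3.
The radius of convergence is the smallest modulus among the singular points: 3.
At the order-2 pole -3 set g(ζ) = (ζ - (-3))^2*f(ζ) = (ζ**2/27 + 17*ζ/31 - 15/17)/(ζ - 11/3)**3.
Order-2 pole: residue = g'(a); g'(-3) = 188169/84320000, so the residue is 188169/84320000.
At the order-3 pole 11/3 set g(ζ) = (ζ - (11/3))^3*f(ζ) = (ζ**2/27 + 17*ζ/31 - 15/17)/(ζ + 3)**2.
Order-3 pole: residue = g''(a)/2; g''(11/3) = -188169/42160000, so the residue is -188169/84320000.
List the singular points by increasing real part (a conjugate pair: the negative imaginary part first).


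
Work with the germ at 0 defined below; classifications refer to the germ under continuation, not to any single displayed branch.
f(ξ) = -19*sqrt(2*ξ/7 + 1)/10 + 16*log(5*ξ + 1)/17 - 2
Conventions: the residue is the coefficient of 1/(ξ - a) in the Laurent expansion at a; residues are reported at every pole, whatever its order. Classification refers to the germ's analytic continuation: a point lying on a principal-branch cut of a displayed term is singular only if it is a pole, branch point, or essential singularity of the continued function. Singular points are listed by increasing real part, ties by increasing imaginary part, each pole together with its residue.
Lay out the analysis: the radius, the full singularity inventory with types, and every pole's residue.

Radius of convergence at 0: 1/5.
At -7/2: an algebraic (square-root) branch point.
At -1/5: a logarithmic branch point.

Branch term (16/17)*log(1 - ξ/(-1/5)): its argument vanishes at ξ = -1/5, a logarithmic branch point, modulus 1/5.
Branch term (-19/10)*sqrt(1 - ξ/(-7/2)): its argument vanishes at ξ = -7/2, a square-root branch point, modulus 7/2.
The radius of convergence is the smallest modulus among the singular points: 1/5.
List the singular points by increasing real part (a conjugate pair: the negative imaginary part first).


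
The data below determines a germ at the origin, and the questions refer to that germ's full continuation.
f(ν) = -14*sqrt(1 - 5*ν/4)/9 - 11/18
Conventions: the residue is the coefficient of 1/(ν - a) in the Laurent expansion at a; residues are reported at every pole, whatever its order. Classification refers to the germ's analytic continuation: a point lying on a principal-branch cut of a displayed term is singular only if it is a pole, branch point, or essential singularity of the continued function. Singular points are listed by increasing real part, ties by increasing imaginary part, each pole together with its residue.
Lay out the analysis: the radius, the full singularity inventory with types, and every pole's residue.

Branch term (-14/9)*sqrt(1 - ν/(4/5)): its argument vanishes at ν = 4/5, a square-root branch point, modulus 4/5.
The radius of convergence is the smallest modulus among the singular points: 4/5.

Radius of convergence at 0: 4/5.
At 4/5: an algebraic (square-root) branch point.


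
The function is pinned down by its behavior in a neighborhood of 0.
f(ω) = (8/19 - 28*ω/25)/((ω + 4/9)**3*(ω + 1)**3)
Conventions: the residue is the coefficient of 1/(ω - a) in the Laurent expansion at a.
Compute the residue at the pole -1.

At the order-3 pole -1 set g(ω) = (ω - (-1))^3*f(ω) = (8/19 - 28*ω/25)/(ω + 4/9)**3.
Order-3 pole: residue = g''(a)/2; g''(-1) = -413972856/1484375, so the residue is -206986428/1484375.

The residue is -206986428/1484375.


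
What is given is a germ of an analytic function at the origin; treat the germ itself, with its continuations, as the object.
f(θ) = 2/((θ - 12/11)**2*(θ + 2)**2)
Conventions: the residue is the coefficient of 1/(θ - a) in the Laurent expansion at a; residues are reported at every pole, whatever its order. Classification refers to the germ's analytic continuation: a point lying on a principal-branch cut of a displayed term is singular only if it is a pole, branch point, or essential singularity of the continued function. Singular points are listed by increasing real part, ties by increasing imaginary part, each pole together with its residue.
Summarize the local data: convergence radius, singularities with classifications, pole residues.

Radius of convergence at 0: 12/11.
At -2: a pole of order 2; residue 1331/9826.
At 12/11: a pole of order 2; residue -1331/9826.

Denominator factor (θ - 12/11)^2: pole of order 2 at 12/11, modulus 12/11.
Denominator factor (θ + 2)^2: pole of order 2 at -2, modulus 2.
The radius of convergence is the smallest modulus among the singular points: 12/11.
At the order-2 pole -2 set g(θ) = (θ - (-2))^2*f(θ) = 2/(θ - 12/11)**2.
Order-2 pole: residue = g'(a); g'(-2) = 1331/9826, so the residue is 1331/9826.
At the order-2 pole 12/11 set g(θ) = (θ - (12/11))^2*f(θ) = 2/(θ + 2)**2.
Order-2 pole: residue = g'(a); g'(12/11) = -1331/9826, so the residue is -1331/9826.
List the singular points by increasing real part (a conjugate pair: the negative imaginary part first).


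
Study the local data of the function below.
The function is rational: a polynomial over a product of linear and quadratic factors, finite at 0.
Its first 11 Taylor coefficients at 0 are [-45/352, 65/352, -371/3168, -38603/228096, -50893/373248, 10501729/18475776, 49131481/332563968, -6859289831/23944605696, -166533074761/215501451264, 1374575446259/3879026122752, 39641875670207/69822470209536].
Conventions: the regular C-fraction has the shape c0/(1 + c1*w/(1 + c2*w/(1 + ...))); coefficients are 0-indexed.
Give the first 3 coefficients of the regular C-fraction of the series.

The regular C-fraction coefficients are [-45/352, 13/9, -158/195].


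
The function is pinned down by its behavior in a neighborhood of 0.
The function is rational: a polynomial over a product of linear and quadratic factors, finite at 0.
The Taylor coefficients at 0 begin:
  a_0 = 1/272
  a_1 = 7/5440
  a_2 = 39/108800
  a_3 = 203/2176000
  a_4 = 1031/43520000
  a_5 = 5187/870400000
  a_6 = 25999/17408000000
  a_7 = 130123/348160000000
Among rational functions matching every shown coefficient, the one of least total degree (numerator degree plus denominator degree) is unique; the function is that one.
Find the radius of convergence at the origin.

No rational of total degree below 2 reproduces all 8 coefficients; solving the [0/2] Pade equations on them gives f(λ) = 5/(34*(λ - 10)*(λ - 4)), whose expansion matches every shown term.
Denominator factor (λ - 4): pole of order 1 at 4, modulus 4.
Denominator factor (λ - 10): pole of order 1 at 10, modulus 10.
The radius of convergence is the smallest modulus among the singular points: 4.

The radius of convergence is 4.


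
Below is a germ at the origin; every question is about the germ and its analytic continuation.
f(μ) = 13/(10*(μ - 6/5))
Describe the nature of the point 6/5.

The denominator factor μ - 6/5 vanishes at 6/5 and appears to the power 1; the numerator there equals 13/10, nonzero, and no other factor vanishes.
Hence a pole whose order is the multiplicity, 1.

The point is a pole of order 1.


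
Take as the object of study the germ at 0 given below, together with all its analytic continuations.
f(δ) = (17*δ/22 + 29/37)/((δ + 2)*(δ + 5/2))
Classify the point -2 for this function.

The denominator factor δ + 2 vanishes at -2 and appears to the power 1; the numerator there equals -310/407, nonzero, and no other factor vanishes.
Hence a pole whose order is the multiplicity, 1.

The point is a pole of order 1.


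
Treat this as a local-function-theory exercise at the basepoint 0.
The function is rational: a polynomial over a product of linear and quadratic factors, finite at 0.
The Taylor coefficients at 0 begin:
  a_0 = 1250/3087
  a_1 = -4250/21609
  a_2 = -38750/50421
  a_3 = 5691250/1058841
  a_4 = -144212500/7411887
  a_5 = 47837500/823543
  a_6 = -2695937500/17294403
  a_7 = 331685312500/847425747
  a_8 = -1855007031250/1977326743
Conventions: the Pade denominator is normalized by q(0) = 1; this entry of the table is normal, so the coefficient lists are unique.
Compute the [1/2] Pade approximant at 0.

The Pade approximant has numerator coefficients [1250/3087, 60645250/28242963]; denominator coefficients [1, 52960/9149, 301615/64043].

Taylor coefficients needed (read off): a_0 = 1250/3087, a_1 = -4250/21609, a_2 = -38750/50421, a_3 = 5691250/1058841.
Write the denominator as Q(δ) = 1 + q1*δ + q2*δ^2. Requiring Q*f - P = O(δ^4) with deg P <= 1 kills the coefficients of δ^2..δ^3 in Q*f:
  δ^2: a_2 + q1*a_1 + q2*a_0 = 0, i.e. -38750/50421 + (-4250/21609)*q1 + (1250/3087)*q2 = 0.
  δ^3: a_3 + q1*a_2 + q2*a_1 = 0, i.e. 5691250/1058841 + (-38750/50421)*q1 + (-4250/21609)*q2 = 0.
Solving this linear system: q1 = 52960/9149, q2 = 301615/64043.
The numerator is Q*f truncated at degree 1: P0 = a_0 = 1250/3087; P1 = a_1 + q1*a_0 = 60645250/28242963.


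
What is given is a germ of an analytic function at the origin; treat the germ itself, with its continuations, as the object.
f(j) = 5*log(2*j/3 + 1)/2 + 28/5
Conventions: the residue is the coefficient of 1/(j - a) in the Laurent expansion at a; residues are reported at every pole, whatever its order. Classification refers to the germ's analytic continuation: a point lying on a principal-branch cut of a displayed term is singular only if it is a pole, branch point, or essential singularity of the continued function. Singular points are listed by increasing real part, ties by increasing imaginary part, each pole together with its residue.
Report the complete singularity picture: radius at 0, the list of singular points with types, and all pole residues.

Radius of convergence at 0: 3/2.
At -3/2: a logarithmic branch point.

Branch term (5/2)*log(1 - j/(-3/2)): its argument vanishes at j = -3/2, a logarithmic branch point, modulus 3/2.
The radius of convergence is the smallest modulus among the singular points: 3/2.


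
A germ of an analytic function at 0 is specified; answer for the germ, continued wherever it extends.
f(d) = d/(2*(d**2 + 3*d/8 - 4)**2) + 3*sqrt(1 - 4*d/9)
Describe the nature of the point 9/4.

The point is an algebraic (square-root) branch point.

The term (3)*sqrt(1 - d/(9/4)) has argument 1 - 9/4/(9/4) = 0 at 9/4: a square-root (algebraic, two-sheeted) branch point; the remaining terms are analytic or single-valued there.


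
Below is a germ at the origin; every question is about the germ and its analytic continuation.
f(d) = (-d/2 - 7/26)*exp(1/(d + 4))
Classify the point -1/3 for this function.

The point is a regular point.

There is no denominator, hence no pole anywhere.
The essential point of exp(1/(d - (-4))) is -4, not -1/3.
So the germ continues analytically to -1/3.


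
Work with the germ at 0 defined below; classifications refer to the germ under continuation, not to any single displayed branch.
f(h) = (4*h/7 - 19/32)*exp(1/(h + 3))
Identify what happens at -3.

The exponent 1/(h - (-3)) has a pole at -3, so exp(1/(h - (-3))) takes every nonzero value near it: an essential singularity (not a pole of any order).

The point is an essential singularity.


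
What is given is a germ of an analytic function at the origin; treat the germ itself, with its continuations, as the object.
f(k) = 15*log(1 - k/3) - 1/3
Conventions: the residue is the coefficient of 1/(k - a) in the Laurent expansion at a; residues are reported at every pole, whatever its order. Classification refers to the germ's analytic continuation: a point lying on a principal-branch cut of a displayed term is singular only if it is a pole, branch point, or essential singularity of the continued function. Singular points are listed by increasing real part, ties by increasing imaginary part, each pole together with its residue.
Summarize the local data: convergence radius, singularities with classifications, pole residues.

Radius of convergence at 0: 3.
At 3: a logarithmic branch point.

Branch term (15)*log(1 - k/(3)): its argument vanishes at k = 3, a logarithmic branch point, modulus 3.
The radius of convergence is the smallest modulus among the singular points: 3.


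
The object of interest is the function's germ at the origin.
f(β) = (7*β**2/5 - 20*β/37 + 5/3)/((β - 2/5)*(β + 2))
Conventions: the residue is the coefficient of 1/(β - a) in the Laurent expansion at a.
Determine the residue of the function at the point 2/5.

At the order-1 pole 2/5 set g(β) = (β - (2/5))*f(β) = (7*β**2/5 - 20*β/37 + 5/3)/(β + 2).
Simple pole: residue = g(a) at a = 2/5, which is 23233/33300.

The residue is 23233/33300.


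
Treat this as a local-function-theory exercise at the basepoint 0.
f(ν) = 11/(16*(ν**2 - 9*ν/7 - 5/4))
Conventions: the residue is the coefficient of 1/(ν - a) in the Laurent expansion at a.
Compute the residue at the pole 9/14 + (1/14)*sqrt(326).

The factor ν**2 - 9*ν/7 - 5/4 splits as (ν - a)(ν - a') with a = 9/14 + (1/14)*sqrt(326), a' = 9/14 - (1/14)*sqrt(326). At the order-1 pole a set g(ν) = (ν - a)*f(ν) = [11/16] / (ν - a').
Simple pole: residue = g(a) at a = 9/14 + (1/14)*sqrt(326), which is (77/5216)*sqrt(326).

The residue is (77/5216)*sqrt(326).


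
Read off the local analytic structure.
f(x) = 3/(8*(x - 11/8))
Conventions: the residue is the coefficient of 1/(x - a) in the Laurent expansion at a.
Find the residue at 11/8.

The residue is 3/8.

At the order-1 pole 11/8 set g(x) = (x - (11/8))*f(x) = 3/8.
Simple pole: residue = g(a) at a = 11/8, which is 3/8.


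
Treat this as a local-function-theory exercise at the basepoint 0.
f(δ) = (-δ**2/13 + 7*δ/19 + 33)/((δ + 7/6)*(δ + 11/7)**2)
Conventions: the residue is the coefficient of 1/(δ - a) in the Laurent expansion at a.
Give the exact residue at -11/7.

The residue is -14150958/71383.

At the order-2 pole -11/7 set g(δ) = (δ - (-11/7))^2*f(δ) = (-δ**2/13 + 7*δ/19 + 33)/(δ + 7/6).
Order-2 pole: residue = g'(a); g'(-11/7) = -14150958/71383, so the residue is -14150958/71383.


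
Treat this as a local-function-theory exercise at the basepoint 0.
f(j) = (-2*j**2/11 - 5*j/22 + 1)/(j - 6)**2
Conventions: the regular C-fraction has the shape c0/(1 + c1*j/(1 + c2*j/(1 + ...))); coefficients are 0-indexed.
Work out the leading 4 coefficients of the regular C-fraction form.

The regular C-fraction coefficients are [1/36, -7/66, 404/231, -3971/2121].

Taylor coefficients (expand at 0): a_0 = 1/36, a_1 = 7/2376, a_2 = -23/4752, a_3 = -145/85536.
c0 = a_0 = 1/36. Peel one level at a time: if S = 1 + c*j/S' with S'(0) = 1, then c is the j-coefficient of S and S' = c*j/(S - 1).
S_1 = c0/f = 1 + (-7/66)*j + (202/1089)*j^2 + ...; c1 = -7/66.
S_2 = c1*j/(S_1 - 1) = 1 + (404/231)*j + (1444/441)*j^2 + ...; c2 = 404/231.
S_3 = c2*j/(S_2 - 1) = 1 + (-3971/2121)*j + ...; c3 = -3971/2121.


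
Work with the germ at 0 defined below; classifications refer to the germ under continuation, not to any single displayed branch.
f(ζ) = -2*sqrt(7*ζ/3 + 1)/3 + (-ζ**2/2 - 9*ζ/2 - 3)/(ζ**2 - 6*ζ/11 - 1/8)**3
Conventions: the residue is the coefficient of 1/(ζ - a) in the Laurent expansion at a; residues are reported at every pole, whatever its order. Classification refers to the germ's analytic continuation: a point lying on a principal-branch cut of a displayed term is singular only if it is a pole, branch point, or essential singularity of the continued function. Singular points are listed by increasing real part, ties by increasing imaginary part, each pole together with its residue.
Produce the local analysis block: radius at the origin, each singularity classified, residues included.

Radius of convergence at 0: -3/11 + (1/44)*sqrt(386).
At -3/7: an algebraic (square-root) branch point.
At 3/11 - (1/44)*sqrt(386): a pole of order 3; residue (32709325/14378114)*sqrt(386).
At 3/11 + (1/44)*sqrt(386): a pole of order 3; residue -(32709325/14378114)*sqrt(386).


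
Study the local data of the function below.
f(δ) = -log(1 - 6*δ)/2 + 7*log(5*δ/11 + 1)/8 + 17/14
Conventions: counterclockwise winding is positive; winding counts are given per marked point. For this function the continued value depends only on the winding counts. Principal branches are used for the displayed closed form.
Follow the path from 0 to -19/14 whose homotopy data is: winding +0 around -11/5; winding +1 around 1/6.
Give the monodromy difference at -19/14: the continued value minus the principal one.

Continued minus principal equals -pi*i.

The rational part is single-valued and drops out of the difference; each branch term changes only by its own monodromy.
(7/8)*log(1 - δ/(-11/5)): winding 0 around -11/5, so this term returns to its principal value, contribution 0.
(-1/2)*log(1 - δ/(1/6)): each positive loop around 1/6 adds 2*pi*i to the log, so winding +1 contributes (-1/2)*(1)*2*pi*i = -pi*i.
Summing the contributions at δ = -19/14 gives -pi*i.


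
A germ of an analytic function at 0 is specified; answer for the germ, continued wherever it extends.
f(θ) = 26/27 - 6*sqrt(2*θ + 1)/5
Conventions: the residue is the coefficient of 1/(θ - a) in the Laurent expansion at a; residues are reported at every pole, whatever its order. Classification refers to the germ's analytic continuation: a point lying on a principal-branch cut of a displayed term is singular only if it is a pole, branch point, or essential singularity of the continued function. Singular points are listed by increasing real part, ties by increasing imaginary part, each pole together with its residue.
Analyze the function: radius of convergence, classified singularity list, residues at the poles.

Branch term (-6/5)*sqrt(1 - θ/(-1/2)): its argument vanishes at θ = -1/2, a square-root branch point, modulus 1/2.
The radius of convergence is the smallest modulus among the singular points: 1/2.

Radius of convergence at 0: 1/2.
At -1/2: an algebraic (square-root) branch point.


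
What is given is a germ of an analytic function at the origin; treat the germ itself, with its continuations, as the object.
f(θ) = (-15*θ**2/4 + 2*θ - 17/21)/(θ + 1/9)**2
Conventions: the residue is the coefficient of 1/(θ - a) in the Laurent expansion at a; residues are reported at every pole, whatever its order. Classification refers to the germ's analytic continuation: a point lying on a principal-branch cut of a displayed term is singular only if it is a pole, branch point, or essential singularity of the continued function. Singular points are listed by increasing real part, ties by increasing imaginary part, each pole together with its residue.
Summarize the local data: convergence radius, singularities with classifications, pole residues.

Denominator factor (θ + 1/9)^2: pole of order 2 at -1/9, modulus 1/9.
The radius of convergence is the smallest modulus among the singular points: 1/9.
At the order-2 pole -1/9 set g(θ) = (θ - (-1/9))^2*f(θ) = -15*θ**2/4 + 2*θ - 17/21.
Order-2 pole: residue = g'(a); g'(-1/9) = 17/6, so the residue is 17/6.

Radius of convergence at 0: 1/9.
At -1/9: a pole of order 2; residue 17/6.


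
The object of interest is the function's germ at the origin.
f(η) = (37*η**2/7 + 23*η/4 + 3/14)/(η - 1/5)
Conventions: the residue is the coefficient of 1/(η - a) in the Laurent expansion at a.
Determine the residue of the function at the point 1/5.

The residue is 1103/700.

At the order-1 pole 1/5 set g(η) = (η - (1/5))*f(η) = 37*η**2/7 + 23*η/4 + 3/14.
Simple pole: residue = g(a) at a = 1/5, which is 1103/700.


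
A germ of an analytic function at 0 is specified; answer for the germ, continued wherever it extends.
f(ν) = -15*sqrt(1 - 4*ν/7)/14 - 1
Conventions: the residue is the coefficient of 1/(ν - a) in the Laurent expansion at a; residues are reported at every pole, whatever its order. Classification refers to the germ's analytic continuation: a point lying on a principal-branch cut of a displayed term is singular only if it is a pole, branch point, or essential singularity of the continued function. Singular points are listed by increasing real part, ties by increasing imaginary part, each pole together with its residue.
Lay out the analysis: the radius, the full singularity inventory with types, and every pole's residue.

Radius of convergence at 0: 7/4.
At 7/4: an algebraic (square-root) branch point.

Branch term (-15/14)*sqrt(1 - ν/(7/4)): its argument vanishes at ν = 7/4, a square-root branch point, modulus 7/4.
The radius of convergence is the smallest modulus among the singular points: 7/4.


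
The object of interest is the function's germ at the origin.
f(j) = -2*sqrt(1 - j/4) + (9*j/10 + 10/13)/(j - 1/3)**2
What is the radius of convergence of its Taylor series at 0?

The radius of convergence is 1/3.

Denominator factor (j - 1/3)^2: pole of order 2 at 1/3, modulus 1/3.
Branch term (-2)*sqrt(1 - j/(4)): its argument vanishes at j = 4, a square-root branch point, modulus 4.
The radius of convergence is the smallest modulus among the singular points: 1/3.


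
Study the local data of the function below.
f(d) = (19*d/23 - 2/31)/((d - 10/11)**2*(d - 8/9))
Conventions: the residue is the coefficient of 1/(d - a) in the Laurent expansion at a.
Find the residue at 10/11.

At the order-2 pole 10/11 set g(d) = (d - (10/11))^2*f(d) = (19*d/23 - 2/31)/(d - 8/9).
Order-2 pole: residue = g'(a); g'(10/11) = -2340261/1426, so the residue is -2340261/1426.

The residue is -2340261/1426.


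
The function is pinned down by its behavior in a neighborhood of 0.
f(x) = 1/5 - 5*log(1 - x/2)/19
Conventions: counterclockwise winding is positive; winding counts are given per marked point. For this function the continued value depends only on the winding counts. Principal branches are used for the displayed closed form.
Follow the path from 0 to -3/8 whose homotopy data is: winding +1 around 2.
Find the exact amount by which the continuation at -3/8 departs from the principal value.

The rational part is single-valued and drops out of the difference; each branch term changes only by its own monodromy.
(-5/19)*log(1 - x/(2)): each positive loop around 2 adds 2*pi*i to the log, so winding +1 contributes (-5/19)*(1)*2*pi*i = -(10/19)*pi*i.
Summing the contributions at x = -3/8 gives -(10/19)*pi*i.

Continued minus principal equals -(10/19)*pi*i.


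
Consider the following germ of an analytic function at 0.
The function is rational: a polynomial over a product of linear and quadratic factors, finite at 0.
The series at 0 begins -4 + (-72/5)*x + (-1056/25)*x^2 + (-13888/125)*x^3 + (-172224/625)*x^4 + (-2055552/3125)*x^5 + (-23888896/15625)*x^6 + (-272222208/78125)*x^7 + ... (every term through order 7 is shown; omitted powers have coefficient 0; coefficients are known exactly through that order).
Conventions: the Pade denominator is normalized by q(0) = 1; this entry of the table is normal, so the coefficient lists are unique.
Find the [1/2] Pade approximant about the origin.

Taylor coefficients needed (read off): a_0 = -4, a_1 = -72/5, a_2 = -1056/25, a_3 = -13888/125.
Write the denominator as Q(x) = 1 + q1*x + q2*x^2. Requiring Q*f - P = O(x^4) with deg P <= 1 kills the coefficients of x^2..x^3 in Q*f:
  x^2: a_2 + q1*a_1 + q2*a_0 = 0, i.e. -1056/25 + (-72/5)*q1 + (-4)*q2 = 0.
  x^3: a_3 + q1*a_2 + q2*a_1 = 0, i.e. -13888/125 + (-1056/25)*q1 + (-72/5)*q2 = 0.
Solving this linear system: q1 = -64/15, q2 = 24/5.
The numerator is Q*f truncated at degree 1: P0 = a_0 = -4; P1 = a_1 + q1*a_0 = 8/3.

The Pade approximant has numerator coefficients [-4, 8/3]; denominator coefficients [1, -64/15, 24/5].


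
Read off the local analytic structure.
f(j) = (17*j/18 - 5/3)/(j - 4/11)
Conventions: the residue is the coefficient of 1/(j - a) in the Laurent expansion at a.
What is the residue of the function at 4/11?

At the order-1 pole 4/11 set g(j) = (j - (4/11))*f(j) = 17*j/18 - 5/3.
Simple pole: residue = g(a) at a = 4/11, which is -131/99.

The residue is -131/99.


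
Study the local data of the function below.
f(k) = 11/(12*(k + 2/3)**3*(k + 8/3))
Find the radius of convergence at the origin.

Denominator factor (k + 8/3): pole of order 1 at -8/3, modulus 8/3.
Denominator factor (k + 2/3)^3: pole of order 3 at -2/3, modulus 2/3.
The radius of convergence is the smallest modulus among the singular points: 2/3.

The radius of convergence is 2/3.


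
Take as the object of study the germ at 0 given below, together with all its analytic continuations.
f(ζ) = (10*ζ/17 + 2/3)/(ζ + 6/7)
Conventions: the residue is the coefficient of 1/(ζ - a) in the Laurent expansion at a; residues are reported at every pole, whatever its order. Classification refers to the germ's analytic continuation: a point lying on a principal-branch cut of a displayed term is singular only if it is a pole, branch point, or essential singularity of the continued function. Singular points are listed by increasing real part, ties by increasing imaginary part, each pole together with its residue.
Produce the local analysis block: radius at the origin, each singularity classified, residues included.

Radius of convergence at 0: 6/7.
At -6/7: a pole of order 1; residue 58/357.

Denominator factor (ζ + 6/7): pole of order 1 at -6/7, modulus 6/7.
The radius of convergence is the smallest modulus among the singular points: 6/7.
At the order-1 pole -6/7 set g(ζ) = (ζ - (-6/7))*f(ζ) = 10*ζ/17 + 2/3.
Simple pole: residue = g(a) at a = -6/7, which is 58/357.


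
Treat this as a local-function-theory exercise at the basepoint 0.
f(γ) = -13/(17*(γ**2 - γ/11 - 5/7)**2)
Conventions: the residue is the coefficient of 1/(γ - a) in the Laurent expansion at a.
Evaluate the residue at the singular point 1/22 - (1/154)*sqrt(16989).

The factor γ**2 - γ/11 - 5/7 splits as (γ - a)(γ - a') with a = 1/22 - (1/154)*sqrt(16989), a' = 1/22 + (1/154)*sqrt(16989). At the order-2 pole a set g(γ) = (γ - a)^2*f(γ) = [-13/17] / (γ - a')^2.
Order-2 pole: residue = g'(a); g'(1/22 - (1/154)*sqrt(16989)) = -(242242/100135593)*sqrt(16989), so the residue is -(242242/100135593)*sqrt(16989).

The residue is -(242242/100135593)*sqrt(16989).


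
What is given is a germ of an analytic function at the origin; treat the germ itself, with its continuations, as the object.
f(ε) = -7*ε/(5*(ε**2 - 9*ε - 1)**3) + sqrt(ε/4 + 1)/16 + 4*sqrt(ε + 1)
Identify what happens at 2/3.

Denominator factors: ε**2 - 9*ε - 1 = -59/9 at ε = 2/3 — none vanishes.
Branch term sqrt(1 - ε/(-1)): argument at 2/3 is 5/3, nonzero, so 2/3 is not its branch point (a point on a principal cut is still regular for the continued germ).
Branch term sqrt(1 - ε/(-4)): argument at 2/3 is 7/6, nonzero, so 2/3 is not its branch point (a point on a principal cut is still regular for the continued germ).
So the germ continues analytically to 2/3.

The point is a regular point.
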